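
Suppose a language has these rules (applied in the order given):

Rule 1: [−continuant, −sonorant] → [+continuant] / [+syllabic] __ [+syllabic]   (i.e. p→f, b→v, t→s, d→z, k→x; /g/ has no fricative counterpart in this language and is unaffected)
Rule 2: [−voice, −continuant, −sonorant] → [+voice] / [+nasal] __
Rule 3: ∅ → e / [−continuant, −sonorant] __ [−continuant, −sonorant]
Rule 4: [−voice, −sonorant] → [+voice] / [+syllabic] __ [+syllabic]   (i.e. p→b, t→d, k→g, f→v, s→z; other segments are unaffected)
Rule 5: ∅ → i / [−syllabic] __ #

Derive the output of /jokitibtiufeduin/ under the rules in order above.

joxizibediuvezuini

Rule 1 (intervocalic spirantization): /k/ is a stop between vowels /o/ and /i/, so it spirantizes to the fricative [x]. /t/ is a stop between vowels /i/ and /i/, so it spirantizes to the fricative [s]. /d/ is a stop between vowels /e/ and /u/, so it spirantizes to the fricative [z]. /jokitibtiufeduin/ → joxisibtiufezuin.
Rule 2 (post-nasal voicing): no segment meets the environment; /joxisibtiufezuin/ is unchanged.
Rule 3 (stop-cluster e-epenthesis): /b/ and /t/ form a stop–stop cluster, so [e] is inserted between them. /joxisibtiufezuin/ → joxisibetiufezuin.
Rule 4 (intervocalic voicing): /s/ is a voiceless obstruent between vowels /i/ and /i/, so it voices to [z]. /t/ is a voiceless obstruent between vowels /e/ and /i/, so it voices to [d]. /f/ is a voiceless obstruent between vowels /u/ and /e/, so it voices to [v]. /joxisibetiufezuin/ → joxizibediuvezuin.
Rule 5 (final i-epenthesis): the form ends in the consonant /n/, so [i] is inserted word-finally. /joxizibediuvezuin/ → joxizibediuvezuini.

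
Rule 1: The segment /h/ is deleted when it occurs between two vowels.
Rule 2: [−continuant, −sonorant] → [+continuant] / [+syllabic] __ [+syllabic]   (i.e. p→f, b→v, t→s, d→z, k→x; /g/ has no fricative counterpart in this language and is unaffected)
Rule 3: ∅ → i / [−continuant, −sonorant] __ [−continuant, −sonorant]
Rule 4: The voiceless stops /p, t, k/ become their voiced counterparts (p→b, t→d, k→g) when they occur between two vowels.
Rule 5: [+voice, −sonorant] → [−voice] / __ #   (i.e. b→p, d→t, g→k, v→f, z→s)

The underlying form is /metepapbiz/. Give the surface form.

mesefabibis

Rule 1 (intervocalic h-deletion): no segment meets the environment; /metepapbiz/ is unchanged.
Rule 2 (intervocalic spirantization): /t/ is a stop between vowels /e/ and /e/, so it spirantizes to the fricative [s]. /p/ is a stop between vowels /e/ and /a/, so it spirantizes to the fricative [f]. /metepapbiz/ → mesefapbiz.
Rule 3 (stop-cluster i-epenthesis): /p/ and /b/ form a stop–stop cluster, so [i] is inserted between them. /mesefapbiz/ → mesefapibiz.
Rule 4 (intervocalic voicing): /p/ is a voiceless stop between vowels /a/ and /i/, so it voices to [b]. /mesefapibiz/ → mesefabibiz.
Rule 5 (final devoicing): /z/ is a voiced obstruent in word-final position, so it devoices to [s]. /mesefabibiz/ → mesefabibis.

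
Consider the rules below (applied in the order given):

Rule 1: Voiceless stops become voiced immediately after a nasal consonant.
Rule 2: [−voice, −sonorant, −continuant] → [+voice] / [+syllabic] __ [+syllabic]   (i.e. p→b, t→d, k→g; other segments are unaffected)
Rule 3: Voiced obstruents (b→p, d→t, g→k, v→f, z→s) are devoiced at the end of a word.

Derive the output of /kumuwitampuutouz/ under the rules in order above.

Rule 1 (post-nasal voicing): /p/ is a voiceless stop immediately after the nasal /m/, so it voices to [b]. /kumuwitampuutouz/ → kumuwitambuutouz.
Rule 2 (intervocalic voicing): /t/ is a voiceless stop between vowels /i/ and /a/, so it voices to [d]. /t/ is a voiceless stop between vowels /u/ and /o/, so it voices to [d]. /kumuwitambuutouz/ → kumuwidambuudouz.
Rule 3 (final devoicing): /z/ is a voiced obstruent in word-final position, so it devoices to [s]. /kumuwidambuudouz/ → kumuwidambuudous.

kumuwidambuudous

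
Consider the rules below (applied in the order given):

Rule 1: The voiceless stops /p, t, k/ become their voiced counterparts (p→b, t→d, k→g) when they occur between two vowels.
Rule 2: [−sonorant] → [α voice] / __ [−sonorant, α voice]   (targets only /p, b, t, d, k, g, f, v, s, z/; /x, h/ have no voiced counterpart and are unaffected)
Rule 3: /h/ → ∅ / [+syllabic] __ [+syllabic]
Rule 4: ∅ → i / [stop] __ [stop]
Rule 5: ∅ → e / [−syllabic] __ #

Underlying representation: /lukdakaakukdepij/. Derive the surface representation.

Rule 1 (intervocalic voicing): /k/ is a voiceless stop between vowels /a/ and /a/, so it voices to [g]. /k/ is a voiceless stop between vowels /a/ and /u/, so it voices to [g]. /p/ is a voiceless stop between vowels /e/ and /i/, so it voices to [b]. /lukdakaakukdepij/ → lukdagaagukdebij.
Rule 2 (regressive voicing assimilation): /k/ precedes the voiced obstruent /d/, so it voices to [g] by assimilation. /k/ precedes the voiced obstruent /d/, so it voices to [g] by assimilation. /lukdagaagukdebij/ → lugdagaagugdebij.
Rule 3 (intervocalic h-deletion): no segment meets the environment; /lugdagaagugdebij/ is unchanged.
Rule 4 (stop-cluster i-epenthesis): /g/ and /d/ form a stop–stop cluster, so [i] is inserted between them. /g/ and /d/ form a stop–stop cluster, so [i] is inserted between them. /lugdagaagugdebij/ → lugidagaagugidebij.
Rule 5 (final e-epenthesis): the form ends in the consonant /j/, so [e] is inserted word-finally. /lugidagaagugidebij/ → lugidagaagugidebije.

lugidagaagugidebije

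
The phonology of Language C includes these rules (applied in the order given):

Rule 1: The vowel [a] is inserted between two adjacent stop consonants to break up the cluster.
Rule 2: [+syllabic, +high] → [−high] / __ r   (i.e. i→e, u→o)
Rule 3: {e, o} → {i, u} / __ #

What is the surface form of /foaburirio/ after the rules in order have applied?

Rule 1 (stop-cluster a-epenthesis): no segment meets the environment; /foaburirio/ is unchanged.
Rule 2 (pre-rhotic lowering): /u/ is a high vowel immediately before /r/, so it lowers to [o]. /i/ is a high vowel immediately before /r/, so it lowers to [e]. /foaburirio/ → foaborerio.
Rule 3 (final vowel raising): /o/ is a mid vowel in word-final position, so it raises to [u]. /foaborerio/ → foaboreriu.

foaboreriu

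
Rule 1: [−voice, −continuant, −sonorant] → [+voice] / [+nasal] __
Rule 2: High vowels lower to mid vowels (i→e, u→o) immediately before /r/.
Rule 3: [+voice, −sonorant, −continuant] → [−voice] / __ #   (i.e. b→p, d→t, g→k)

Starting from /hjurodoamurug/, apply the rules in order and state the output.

hjorodoamoruk

Rule 1 (post-nasal voicing): no segment meets the environment; /hjurodoamurug/ is unchanged.
Rule 2 (pre-rhotic lowering): /u/ is a high vowel immediately before /r/, so it lowers to [o]. /u/ is a high vowel immediately before /r/, so it lowers to [o]. /hjurodoamurug/ → hjorodoamorug.
Rule 3 (final devoicing): /g/ is a voiced stop in word-final position, so it devoices to [k]. /hjorodoamorug/ → hjorodoamoruk.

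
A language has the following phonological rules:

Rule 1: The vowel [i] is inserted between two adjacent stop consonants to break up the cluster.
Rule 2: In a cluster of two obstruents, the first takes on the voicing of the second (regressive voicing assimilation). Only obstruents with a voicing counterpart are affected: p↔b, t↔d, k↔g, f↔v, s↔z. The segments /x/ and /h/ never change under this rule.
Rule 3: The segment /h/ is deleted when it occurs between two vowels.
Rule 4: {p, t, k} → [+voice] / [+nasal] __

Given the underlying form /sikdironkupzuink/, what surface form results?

sikidirongubzuing

Rule 1 (stop-cluster i-epenthesis): /k/ and /d/ form a stop–stop cluster, so [i] is inserted between them. /sikdironkupzuink/ → sikidironkupzuink.
Rule 2 (regressive voicing assimilation): /p/ precedes the voiced obstruent /z/, so it voices to [b] by assimilation. /sikidironkupzuink/ → sikidironkubzuink.
Rule 3 (intervocalic h-deletion): no segment meets the environment; /sikidironkubzuink/ is unchanged.
Rule 4 (post-nasal voicing): /k/ is a voiceless stop immediately after the nasal /n/, so it voices to [g]. /k/ is a voiceless stop immediately after the nasal /n/, so it voices to [g]. /sikidironkubzuink/ → sikidirongubzuing.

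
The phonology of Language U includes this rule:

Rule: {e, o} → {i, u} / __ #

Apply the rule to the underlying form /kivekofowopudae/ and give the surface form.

/e/ is a mid vowel in word-final position, so it raises to [i].
The other instances of /e/, /o/ do not occur in the required environment and remain unchanged.
Surface form: [kivekofowopudai].

kivekofowopudai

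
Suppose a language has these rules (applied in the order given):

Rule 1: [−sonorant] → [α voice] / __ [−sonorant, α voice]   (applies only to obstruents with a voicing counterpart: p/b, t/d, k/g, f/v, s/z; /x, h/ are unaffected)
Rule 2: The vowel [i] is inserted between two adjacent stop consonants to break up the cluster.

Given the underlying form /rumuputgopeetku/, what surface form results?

Rule 1 (regressive voicing assimilation): /t/ precedes the voiced obstruent /g/, so it voices to [d] by assimilation. /rumuputgopeetku/ → rumupudgopeetku.
Rule 2 (stop-cluster i-epenthesis): /d/ and /g/ form a stop–stop cluster, so [i] is inserted between them. /t/ and /k/ form a stop–stop cluster, so [i] is inserted between them. /rumupudgopeetku/ → rumupudigopeetiku.

rumupudigopeetiku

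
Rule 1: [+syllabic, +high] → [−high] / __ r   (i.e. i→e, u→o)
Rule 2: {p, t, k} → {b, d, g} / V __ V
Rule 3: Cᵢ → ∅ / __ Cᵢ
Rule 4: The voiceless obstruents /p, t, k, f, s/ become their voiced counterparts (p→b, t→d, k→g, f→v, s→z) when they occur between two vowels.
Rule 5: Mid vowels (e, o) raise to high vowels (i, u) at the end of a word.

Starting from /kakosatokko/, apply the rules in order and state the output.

Rule 1 (pre-rhotic lowering): no segment meets the environment; /kakosatokko/ is unchanged.
Rule 2 (intervocalic voicing): /k/ is a voiceless stop between vowels /a/ and /o/, so it voices to [g]. /t/ is a voiceless stop between vowels /a/ and /o/, so it voices to [d]. /kakosatokko/ → kagosadokko.
Rule 3 (degemination): /kk/ is a geminate; the first /k/ deletes. /kagosadokko/ → kagosadoko.
Rule 4 (intervocalic voicing): /s/ is a voiceless obstruent between vowels /o/ and /a/, so it voices to [z]. /k/ is a voiceless obstruent between vowels /o/ and /o/, so it voices to [g]. /kagosadoko/ → kagozadogo.
Rule 5 (final vowel raising): /o/ is a mid vowel in word-final position, so it raises to [u]. /kagozadogo/ → kagozadogu.

kagozadogu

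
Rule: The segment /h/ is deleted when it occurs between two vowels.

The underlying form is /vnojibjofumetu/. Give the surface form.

vnojibjofumetu

No segment of /vnojibjofumetu/ meets the structural description of the rule, so the form surfaces unchanged.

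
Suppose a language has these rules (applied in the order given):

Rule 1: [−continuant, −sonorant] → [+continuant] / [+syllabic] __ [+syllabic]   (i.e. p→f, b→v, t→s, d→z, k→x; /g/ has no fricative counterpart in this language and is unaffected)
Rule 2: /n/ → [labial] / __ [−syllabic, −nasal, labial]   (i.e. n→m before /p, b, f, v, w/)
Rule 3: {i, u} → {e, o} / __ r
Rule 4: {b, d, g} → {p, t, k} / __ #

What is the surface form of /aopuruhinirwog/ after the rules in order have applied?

Rule 1 (intervocalic spirantization): /p/ is a stop between vowels /o/ and /u/, so it spirantizes to the fricative [f]. /aopuruhinirwog/ → aofuruhinirwog.
Rule 2 (nasal place assimilation): no segment meets the environment; /aofuruhinirwog/ is unchanged.
Rule 3 (pre-rhotic lowering): /u/ is a high vowel immediately before /r/, so it lowers to [o]. /i/ is a high vowel immediately before /r/, so it lowers to [e]. /aofuruhinirwog/ → aoforuhinerwog.
Rule 4 (final devoicing): /g/ is a voiced stop in word-final position, so it devoices to [k]. /aoforuhinerwog/ → aoforuhinerwok.

aoforuhinerwok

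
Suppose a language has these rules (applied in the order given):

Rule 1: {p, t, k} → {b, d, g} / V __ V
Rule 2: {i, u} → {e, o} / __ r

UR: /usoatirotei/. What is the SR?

usoaderodei

Rule 1 (intervocalic voicing): /t/ is a voiceless stop between vowels /a/ and /i/, so it voices to [d]. /t/ is a voiceless stop between vowels /o/ and /e/, so it voices to [d]. /usoatirotei/ → usoadirodei.
Rule 2 (pre-rhotic lowering): /i/ is a high vowel immediately before /r/, so it lowers to [e]. /usoadirodei/ → usoaderodei.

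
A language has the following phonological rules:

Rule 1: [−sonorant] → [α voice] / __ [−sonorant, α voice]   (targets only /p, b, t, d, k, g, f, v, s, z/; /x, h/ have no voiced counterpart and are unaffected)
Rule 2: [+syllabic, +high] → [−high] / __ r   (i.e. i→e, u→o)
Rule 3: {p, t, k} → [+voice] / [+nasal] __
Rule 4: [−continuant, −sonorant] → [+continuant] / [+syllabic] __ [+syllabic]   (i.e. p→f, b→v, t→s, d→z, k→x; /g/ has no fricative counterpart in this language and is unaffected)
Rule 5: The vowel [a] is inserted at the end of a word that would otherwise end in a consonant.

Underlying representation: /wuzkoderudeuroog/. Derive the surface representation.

wuskozeruzeorooga

Rule 1 (regressive voicing assimilation): /z/ precedes the voiceless obstruent /k/, so it devoices to [s] by assimilation. /wuzkoderudeuroog/ → wuskoderudeuroog.
Rule 2 (pre-rhotic lowering): /u/ is a high vowel immediately before /r/, so it lowers to [o]. /wuskoderudeuroog/ → wuskoderudeoroog.
Rule 3 (post-nasal voicing): no segment meets the environment; /wuskoderudeoroog/ is unchanged.
Rule 4 (intervocalic spirantization): /d/ is a stop between vowels /o/ and /e/, so it spirantizes to the fricative [z]. /d/ is a stop between vowels /u/ and /e/, so it spirantizes to the fricative [z]. /wuskoderudeoroog/ → wuskozeruzeoroog.
Rule 5 (final a-epenthesis): the form ends in the consonant /g/, so [a] is inserted word-finally. /wuskozeruzeoroog/ → wuskozeruzeorooga.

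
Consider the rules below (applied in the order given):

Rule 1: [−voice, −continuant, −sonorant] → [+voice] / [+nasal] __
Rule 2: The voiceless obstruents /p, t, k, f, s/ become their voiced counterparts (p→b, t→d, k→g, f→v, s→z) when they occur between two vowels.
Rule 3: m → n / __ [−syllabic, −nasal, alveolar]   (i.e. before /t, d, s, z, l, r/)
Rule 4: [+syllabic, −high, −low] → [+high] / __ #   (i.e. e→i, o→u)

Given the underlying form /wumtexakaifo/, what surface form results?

Rule 1 (post-nasal voicing): /t/ is a voiceless stop immediately after the nasal /m/, so it voices to [d]. /wumtexakaifo/ → wumdexakaifo.
Rule 2 (intervocalic voicing): /k/ is a voiceless obstruent between vowels /a/ and /a/, so it voices to [g]. /f/ is a voiceless obstruent between vowels /i/ and /o/, so it voices to [v]. /wumdexakaifo/ → wumdexagaivo.
Rule 3 (nasal place assimilation): /m/ precedes the alveolar consonant /d/, so it assimilates in place to [n]. /wumdexagaivo/ → wundexagaivo.
Rule 4 (final vowel raising): /o/ is a mid vowel in word-final position, so it raises to [u]. /wundexagaivo/ → wundexagaivu.

wundexagaivu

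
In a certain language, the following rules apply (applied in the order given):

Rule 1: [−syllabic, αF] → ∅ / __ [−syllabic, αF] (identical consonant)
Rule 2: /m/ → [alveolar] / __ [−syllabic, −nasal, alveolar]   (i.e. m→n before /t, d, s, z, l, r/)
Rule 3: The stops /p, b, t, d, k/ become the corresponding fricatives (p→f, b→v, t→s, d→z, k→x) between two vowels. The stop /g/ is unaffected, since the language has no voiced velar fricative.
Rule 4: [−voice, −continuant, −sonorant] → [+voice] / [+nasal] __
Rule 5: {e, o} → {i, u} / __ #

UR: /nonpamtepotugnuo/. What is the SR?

nonbandefosugnuu

Rule 1 (degemination): no segment meets the environment; /nonpamtepotugnuo/ is unchanged.
Rule 2 (nasal place assimilation): /m/ precedes the alveolar consonant /t/, so it assimilates in place to [n]. /nonpamtepotugnuo/ → nonpantepotugnuo.
Rule 3 (intervocalic spirantization): /p/ is a stop between vowels /e/ and /o/, so it spirantizes to the fricative [f]. /t/ is a stop between vowels /o/ and /u/, so it spirantizes to the fricative [s]. /nonpantepotugnuo/ → nonpantefosugnuo.
Rule 4 (post-nasal voicing): /p/ is a voiceless stop immediately after the nasal /n/, so it voices to [b]. /t/ is a voiceless stop immediately after the nasal /n/, so it voices to [d]. /nonpantefosugnuo/ → nonbandefosugnuo.
Rule 5 (final vowel raising): /o/ is a mid vowel in word-final position, so it raises to [u]. /nonbandefosugnuo/ → nonbandefosugnuu.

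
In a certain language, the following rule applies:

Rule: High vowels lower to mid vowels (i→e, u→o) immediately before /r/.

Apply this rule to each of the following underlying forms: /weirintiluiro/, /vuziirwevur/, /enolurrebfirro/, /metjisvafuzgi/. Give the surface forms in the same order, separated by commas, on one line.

/weirintiluiro/: /i/ is a high vowel immediately before /r/, so it lowers to [e]. /i/ is a high vowel immediately before /r/, so it lowers to [e]. → [weerintiluero].
/vuziirwevur/: /i/ is a high vowel immediately before /r/, so it lowers to [e]. /u/ is a high vowel immediately before /r/, so it lowers to [o]. → [vuzierwevor].
/enolurrebfirro/: /u/ is a high vowel immediately before /r/, so it lowers to [o]. /i/ is a high vowel immediately before /r/, so it lowers to [e]. → [enolorrebferro].
/metjisvafuzgi/: the rule's environment is not met; surfaces unchanged as [metjisvafuzgi].

weerintiluero, vuzierwevor, enolorrebferro, metjisvafuzgi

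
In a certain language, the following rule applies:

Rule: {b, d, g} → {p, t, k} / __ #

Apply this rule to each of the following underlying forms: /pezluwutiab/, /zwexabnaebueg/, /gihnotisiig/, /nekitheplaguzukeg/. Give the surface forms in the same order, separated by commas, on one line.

pezluwutiap, zwexabnaebuek, gihnotisiik, nekitheplaguzukek

/pezluwutiab/: /b/ is a voiced stop in word-final position, so it devoices to [p]. → [pezluwutiap].
/zwexabnaebueg/: /g/ is a voiced stop in word-final position, so it devoices to [k]. → [zwexabnaebuek].
/gihnotisiig/: /g/ is a voiced stop in word-final position, so it devoices to [k]. → [gihnotisiik].
/nekitheplaguzukeg/: /g/ is a voiced stop in word-final position, so it devoices to [k]. → [nekitheplaguzukek].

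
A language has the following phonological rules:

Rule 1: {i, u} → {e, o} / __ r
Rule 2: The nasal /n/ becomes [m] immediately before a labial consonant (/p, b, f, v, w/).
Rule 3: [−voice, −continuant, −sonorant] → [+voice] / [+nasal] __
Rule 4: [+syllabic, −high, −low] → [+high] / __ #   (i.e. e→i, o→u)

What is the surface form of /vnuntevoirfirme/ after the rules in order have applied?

vnundevoerfermi

Rule 1 (pre-rhotic lowering): /i/ is a high vowel immediately before /r/, so it lowers to [e]. /i/ is a high vowel immediately before /r/, so it lowers to [e]. /vnuntevoirfirme/ → vnuntevoerferme.
Rule 2 (nasal place assimilation): no segment meets the environment; /vnuntevoerferme/ is unchanged.
Rule 3 (post-nasal voicing): /t/ is a voiceless stop immediately after the nasal /n/, so it voices to [d]. /vnuntevoerferme/ → vnundevoerferme.
Rule 4 (final vowel raising): /e/ is a mid vowel in word-final position, so it raises to [i]. /vnundevoerferme/ → vnundevoerfermi.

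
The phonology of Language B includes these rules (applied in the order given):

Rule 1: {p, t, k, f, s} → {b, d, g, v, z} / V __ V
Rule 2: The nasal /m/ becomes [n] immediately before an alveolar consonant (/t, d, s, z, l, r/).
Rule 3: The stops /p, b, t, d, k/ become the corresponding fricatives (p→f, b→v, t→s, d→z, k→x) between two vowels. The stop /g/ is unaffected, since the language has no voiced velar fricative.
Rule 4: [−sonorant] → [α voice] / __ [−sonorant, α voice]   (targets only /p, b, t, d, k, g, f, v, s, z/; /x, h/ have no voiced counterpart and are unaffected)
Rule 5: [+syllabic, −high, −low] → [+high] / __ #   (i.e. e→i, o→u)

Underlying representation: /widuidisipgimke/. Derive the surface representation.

Rule 1 (intervocalic voicing): /s/ is a voiceless obstruent between vowels /i/ and /i/, so it voices to [z]. /widuidisipgimke/ → widuidizipgimke.
Rule 2 (nasal place assimilation): no segment meets the environment; /widuidizipgimke/ is unchanged.
Rule 3 (intervocalic spirantization): /d/ is a stop between vowels /i/ and /u/, so it spirantizes to the fricative [z]. /d/ is a stop between vowels /i/ and /i/, so it spirantizes to the fricative [z]. /widuidizipgimke/ → wizuizizipgimke.
Rule 4 (regressive voicing assimilation): /p/ precedes the voiced obstruent /g/, so it voices to [b] by assimilation. /wizuizizipgimke/ → wizuizizibgimke.
Rule 5 (final vowel raising): /e/ is a mid vowel in word-final position, so it raises to [i]. /wizuizizibgimke/ → wizuizizibgimki.

wizuizizibgimki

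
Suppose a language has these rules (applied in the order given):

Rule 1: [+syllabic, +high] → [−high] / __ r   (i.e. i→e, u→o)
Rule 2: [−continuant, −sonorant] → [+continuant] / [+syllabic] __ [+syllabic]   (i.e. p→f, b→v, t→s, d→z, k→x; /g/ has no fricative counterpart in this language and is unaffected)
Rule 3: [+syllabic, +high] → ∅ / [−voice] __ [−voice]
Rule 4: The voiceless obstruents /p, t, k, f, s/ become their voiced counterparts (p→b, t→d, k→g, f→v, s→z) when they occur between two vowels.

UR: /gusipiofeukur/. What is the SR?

Rule 1 (pre-rhotic lowering): /u/ is a high vowel immediately before /r/, so it lowers to [o]. /gusipiofeukur/ → gusipiofeukor.
Rule 2 (intervocalic spirantization): /p/ is a stop between vowels /i/ and /i/, so it spirantizes to the fricative [f]. /k/ is a stop between vowels /u/ and /o/, so it spirantizes to the fricative [x]. /gusipiofeukor/ → gusifiofeuxor.
Rule 3 (high vowel syncope): /i/ is a high vowel flanked by voiceless consonants /s/ and /f/, so it deletes. /gusifiofeuxor/ → gusfiofeuxor.
Rule 4 (intervocalic voicing): /f/ is a voiceless obstruent between vowels /o/ and /e/, so it voices to [v]. /gusfiofeuxor/ → gusfioveuxor.

gusfioveuxor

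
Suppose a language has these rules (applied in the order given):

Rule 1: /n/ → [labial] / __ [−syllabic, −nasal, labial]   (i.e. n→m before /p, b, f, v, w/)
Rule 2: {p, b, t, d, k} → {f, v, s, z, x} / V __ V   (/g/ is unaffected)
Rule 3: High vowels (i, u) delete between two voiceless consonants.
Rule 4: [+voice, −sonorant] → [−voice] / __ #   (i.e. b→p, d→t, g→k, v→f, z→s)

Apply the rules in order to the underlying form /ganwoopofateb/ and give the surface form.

Rule 1 (nasal place assimilation): /n/ precedes the labial consonant /w/, so it assimilates in place to [m]. /ganwoopofateb/ → gamwoopofateb.
Rule 2 (intervocalic spirantization): /p/ is a stop between vowels /o/ and /o/, so it spirantizes to the fricative [f]. /t/ is a stop between vowels /a/ and /e/, so it spirantizes to the fricative [s]. /gamwoopofateb/ → gamwoofofaseb.
Rule 3 (high vowel syncope): no segment meets the environment; /gamwoofofaseb/ is unchanged.
Rule 4 (final devoicing): /b/ is a voiced obstruent in word-final position, so it devoices to [p]. /gamwoofofaseb/ → gamwoofofasep.

gamwoofofasep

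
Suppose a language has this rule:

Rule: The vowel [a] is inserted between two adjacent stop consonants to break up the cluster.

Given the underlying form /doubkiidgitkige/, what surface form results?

doubakiidagitakige

/b/ and /k/ form a stop–stop cluster, so [a] is inserted between them.
/d/ and /g/ form a stop–stop cluster, so [a] is inserted between them.
/t/ and /k/ form a stop–stop cluster, so [a] is inserted between them.
Surface form: [doubakiidagitakige].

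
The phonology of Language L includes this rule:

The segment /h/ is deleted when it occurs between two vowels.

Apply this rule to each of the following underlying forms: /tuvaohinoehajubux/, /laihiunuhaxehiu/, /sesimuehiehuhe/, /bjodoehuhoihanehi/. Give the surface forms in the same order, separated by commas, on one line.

tuvaoinoeajubux, laiiunuaxeiu, sesimueieue, bjodoeuoianei

/tuvaohinoehajubux/: /h/ occurs between vowels /o/ and /i/, so it deletes. /h/ occurs between vowels /e/ and /a/, so it deletes. → [tuvaoinoeajubux].
/laihiunuhaxehiu/: /h/ occurs between vowels /i/ and /i/, so it deletes. /h/ occurs between vowels /u/ and /a/, so it deletes. /h/ occurs between vowels /e/ and /i/, so it deletes. → [laiiunuaxeiu].
/sesimuehiehuhe/: /h/ occurs between vowels /e/ and /i/, so it deletes. /h/ occurs between vowels /e/ and /u/, so it deletes. /h/ occurs between vowels /u/ and /e/, so it deletes. → [sesimueieue].
/bjodoehuhoihanehi/: /h/ occurs between vowels /e/ and /u/, so it deletes. /h/ occurs between vowels /u/ and /o/, so it deletes. /h/ occurs between vowels /i/ and /a/, so it deletes. /h/ occurs between vowels /e/ and /i/, so it deletes. → [bjodoeuoianei].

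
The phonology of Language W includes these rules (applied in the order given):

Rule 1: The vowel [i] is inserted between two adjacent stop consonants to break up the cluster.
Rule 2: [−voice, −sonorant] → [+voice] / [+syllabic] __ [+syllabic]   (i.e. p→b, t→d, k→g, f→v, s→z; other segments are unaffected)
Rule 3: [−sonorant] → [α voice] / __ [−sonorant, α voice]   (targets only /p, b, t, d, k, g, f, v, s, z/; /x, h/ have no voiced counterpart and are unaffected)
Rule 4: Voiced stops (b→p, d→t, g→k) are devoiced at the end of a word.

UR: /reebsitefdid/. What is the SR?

Rule 1 (stop-cluster i-epenthesis): no segment meets the environment; /reebsitefdid/ is unchanged.
Rule 2 (intervocalic voicing): /t/ is a voiceless obstruent between vowels /i/ and /e/, so it voices to [d]. /reebsitefdid/ → reebsidefdid.
Rule 3 (regressive voicing assimilation): /b/ precedes the voiceless obstruent /s/, so it devoices to [p] by assimilation. /f/ precedes the voiced obstruent /d/, so it voices to [v] by assimilation. /reebsidefdid/ → reepsidevdid.
Rule 4 (final devoicing): /d/ is a voiced stop in word-final position, so it devoices to [t]. /reepsidevdid/ → reepsidevdit.

reepsidevdit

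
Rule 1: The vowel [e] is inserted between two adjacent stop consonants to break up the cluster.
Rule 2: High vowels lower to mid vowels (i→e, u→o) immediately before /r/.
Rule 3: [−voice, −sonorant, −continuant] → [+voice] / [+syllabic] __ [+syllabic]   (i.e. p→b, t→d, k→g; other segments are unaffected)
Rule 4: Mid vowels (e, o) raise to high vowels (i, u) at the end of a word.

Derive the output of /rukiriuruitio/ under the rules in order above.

rugerioruidiu

Rule 1 (stop-cluster e-epenthesis): no segment meets the environment; /rukiriuruitio/ is unchanged.
Rule 2 (pre-rhotic lowering): /i/ is a high vowel immediately before /r/, so it lowers to [e]. /u/ is a high vowel immediately before /r/, so it lowers to [o]. /rukiriuruitio/ → rukerioruitio.
Rule 3 (intervocalic voicing): /k/ is a voiceless stop between vowels /u/ and /e/, so it voices to [g]. /t/ is a voiceless stop between vowels /i/ and /i/, so it voices to [d]. /rukerioruitio/ → rugerioruidio.
Rule 4 (final vowel raising): /o/ is a mid vowel in word-final position, so it raises to [u]. /rugerioruidio/ → rugerioruidiu.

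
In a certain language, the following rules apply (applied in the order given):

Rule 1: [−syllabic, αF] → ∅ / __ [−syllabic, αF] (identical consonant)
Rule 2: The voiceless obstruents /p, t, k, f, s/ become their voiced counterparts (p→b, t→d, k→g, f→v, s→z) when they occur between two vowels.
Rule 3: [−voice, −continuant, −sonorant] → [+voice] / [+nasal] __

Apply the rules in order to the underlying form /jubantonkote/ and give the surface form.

Rule 1 (degemination): no segment meets the environment; /jubantonkote/ is unchanged.
Rule 2 (intervocalic voicing): /t/ is a voiceless obstruent between vowels /o/ and /e/, so it voices to [d]. /jubantonkote/ → jubantonkode.
Rule 3 (post-nasal voicing): /t/ is a voiceless stop immediately after the nasal /n/, so it voices to [d]. /k/ is a voiceless stop immediately after the nasal /n/, so it voices to [g]. /jubantonkode/ → jubandongode.

jubandongode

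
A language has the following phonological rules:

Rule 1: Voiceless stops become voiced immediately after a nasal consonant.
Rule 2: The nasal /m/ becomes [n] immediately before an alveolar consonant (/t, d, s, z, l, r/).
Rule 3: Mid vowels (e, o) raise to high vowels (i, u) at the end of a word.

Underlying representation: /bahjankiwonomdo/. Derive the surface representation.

bahjangiwonondu

Rule 1 (post-nasal voicing): /k/ is a voiceless stop immediately after the nasal /n/, so it voices to [g]. /bahjankiwonomdo/ → bahjangiwonomdo.
Rule 2 (nasal place assimilation): /m/ precedes the alveolar consonant /d/, so it assimilates in place to [n]. /bahjangiwonomdo/ → bahjangiwonondo.
Rule 3 (final vowel raising): /o/ is a mid vowel in word-final position, so it raises to [u]. /bahjangiwonondo/ → bahjangiwonondu.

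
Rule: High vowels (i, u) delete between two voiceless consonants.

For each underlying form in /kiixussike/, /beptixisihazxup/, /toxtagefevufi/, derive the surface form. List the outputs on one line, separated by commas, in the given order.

kiixsske, beptxshazxp, toxtagefevufi

/kiixussike/: /u/ is a high vowel flanked by voiceless consonants /x/ and /s/, so it deletes. /i/ is a high vowel flanked by voiceless consonants /s/ and /k/, so it deletes. → [kiixsske].
/beptixisihazxup/: /i/ is a high vowel flanked by voiceless consonants /t/ and /x/, so it deletes. /i/ is a high vowel flanked by voiceless consonants /x/ and /s/, so it deletes. /i/ is a high vowel flanked by voiceless consonants /s/ and /h/, so it deletes. /u/ is a high vowel flanked by voiceless consonants /x/ and /p/, so it deletes. → [beptxshazxp].
/toxtagefevufi/: the rule's environment is not met; surfaces unchanged as [toxtagefevufi].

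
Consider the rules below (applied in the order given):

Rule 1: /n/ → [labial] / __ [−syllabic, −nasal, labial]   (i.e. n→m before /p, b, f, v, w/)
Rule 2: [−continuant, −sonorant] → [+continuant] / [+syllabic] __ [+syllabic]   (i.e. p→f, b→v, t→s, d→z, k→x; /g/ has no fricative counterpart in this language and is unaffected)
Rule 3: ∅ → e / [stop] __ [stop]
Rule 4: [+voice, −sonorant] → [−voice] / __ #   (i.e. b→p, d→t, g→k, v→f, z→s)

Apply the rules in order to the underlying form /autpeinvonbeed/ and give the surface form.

autepeimvombeet

Rule 1 (nasal place assimilation): /n/ precedes the labial consonant /v/, so it assimilates in place to [m]. /n/ precedes the labial consonant /b/, so it assimilates in place to [m]. /autpeinvonbeed/ → autpeimvombeed.
Rule 2 (intervocalic spirantization): no segment meets the environment; /autpeimvombeed/ is unchanged.
Rule 3 (stop-cluster e-epenthesis): /t/ and /p/ form a stop–stop cluster, so [e] is inserted between them. /autpeimvombeed/ → autepeimvombeed.
Rule 4 (final devoicing): /d/ is a voiced obstruent in word-final position, so it devoices to [t]. /autepeimvombeed/ → autepeimvombeet.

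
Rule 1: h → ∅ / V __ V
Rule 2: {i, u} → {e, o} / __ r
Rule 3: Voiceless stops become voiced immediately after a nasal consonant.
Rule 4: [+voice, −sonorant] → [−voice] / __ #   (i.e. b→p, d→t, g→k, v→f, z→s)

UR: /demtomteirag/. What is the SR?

Rule 1 (intervocalic h-deletion): no segment meets the environment; /demtomteirag/ is unchanged.
Rule 2 (pre-rhotic lowering): /i/ is a high vowel immediately before /r/, so it lowers to [e]. /demtomteirag/ → demtomteerag.
Rule 3 (post-nasal voicing): /t/ is a voiceless stop immediately after the nasal /m/, so it voices to [d]. /t/ is a voiceless stop immediately after the nasal /m/, so it voices to [d]. /demtomteerag/ → demdomdeerag.
Rule 4 (final devoicing): /g/ is a voiced obstruent in word-final position, so it devoices to [k]. /demdomdeerag/ → demdomdeerak.

demdomdeerak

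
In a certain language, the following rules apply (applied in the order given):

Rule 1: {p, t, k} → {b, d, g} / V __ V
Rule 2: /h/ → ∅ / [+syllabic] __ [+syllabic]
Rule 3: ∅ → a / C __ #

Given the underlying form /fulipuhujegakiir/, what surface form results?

Rule 1 (intervocalic voicing): /p/ is a voiceless stop between vowels /i/ and /u/, so it voices to [b]. /k/ is a voiceless stop between vowels /a/ and /i/, so it voices to [g]. /fulipuhujegakiir/ → fulibuhujegagiir.
Rule 2 (intervocalic h-deletion): /h/ occurs between vowels /u/ and /u/, so it deletes. /fulibuhujegagiir/ → fulibuujegagiir.
Rule 3 (final a-epenthesis): the form ends in the consonant /r/, so [a] is inserted word-finally. /fulibuujegagiir/ → fulibuujegagiira.

fulibuujegagiira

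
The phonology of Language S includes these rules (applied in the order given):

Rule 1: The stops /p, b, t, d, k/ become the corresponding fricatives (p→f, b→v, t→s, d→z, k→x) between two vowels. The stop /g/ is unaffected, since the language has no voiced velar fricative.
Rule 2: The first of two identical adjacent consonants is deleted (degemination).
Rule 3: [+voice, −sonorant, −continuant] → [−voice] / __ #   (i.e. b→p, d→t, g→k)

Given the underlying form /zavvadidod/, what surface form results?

zavazizot

Rule 1 (intervocalic spirantization): /d/ is a stop between vowels /a/ and /i/, so it spirantizes to the fricative [z]. /d/ is a stop between vowels /i/ and /o/, so it spirantizes to the fricative [z]. /zavvadidod/ → zavvazizod.
Rule 2 (degemination): /vv/ is a geminate; the first /v/ deletes. /zavvazizod/ → zavazizod.
Rule 3 (final devoicing): /d/ is a voiced stop in word-final position, so it devoices to [t]. /zavazizod/ → zavazizot.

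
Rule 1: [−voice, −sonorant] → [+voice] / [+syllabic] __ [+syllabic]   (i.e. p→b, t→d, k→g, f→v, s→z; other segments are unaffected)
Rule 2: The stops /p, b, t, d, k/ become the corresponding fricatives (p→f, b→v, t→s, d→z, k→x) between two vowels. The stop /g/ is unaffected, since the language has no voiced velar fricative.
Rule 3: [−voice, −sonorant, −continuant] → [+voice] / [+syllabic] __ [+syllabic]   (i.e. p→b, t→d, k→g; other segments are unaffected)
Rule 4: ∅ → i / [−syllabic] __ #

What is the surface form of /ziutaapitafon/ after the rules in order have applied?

Rule 1 (intervocalic voicing): /t/ is a voiceless obstruent between vowels /u/ and /a/, so it voices to [d]. /p/ is a voiceless obstruent between vowels /a/ and /i/, so it voices to [b]. /t/ is a voiceless obstruent between vowels /i/ and /a/, so it voices to [d]. /f/ is a voiceless obstruent between vowels /a/ and /o/, so it voices to [v]. /ziutaapitafon/ → ziudaabidavon.
Rule 2 (intervocalic spirantization): /d/ is a stop between vowels /u/ and /a/, so it spirantizes to the fricative [z]. /b/ is a stop between vowels /a/ and /i/, so it spirantizes to the fricative [v]. /d/ is a stop between vowels /i/ and /a/, so it spirantizes to the fricative [z]. /ziudaabidavon/ → ziuzaavizavon.
Rule 3 (intervocalic voicing): no segment meets the environment; /ziuzaavizavon/ is unchanged.
Rule 4 (final i-epenthesis): the form ends in the consonant /n/, so [i] is inserted word-finally. /ziuzaavizavon/ → ziuzaavizavoni.

ziuzaavizavoni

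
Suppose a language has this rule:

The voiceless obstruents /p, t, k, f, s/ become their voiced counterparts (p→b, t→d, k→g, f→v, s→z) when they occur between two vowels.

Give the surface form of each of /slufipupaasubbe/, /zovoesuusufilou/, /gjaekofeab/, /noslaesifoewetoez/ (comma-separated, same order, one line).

/slufipupaasubbe/: /f/ is a voiceless obstruent between vowels /u/ and /i/, so it voices to [v]. /p/ is a voiceless obstruent between vowels /i/ and /u/, so it voices to [b]. /p/ is a voiceless obstruent between vowels /u/ and /a/, so it voices to [b]. /s/ is a voiceless obstruent between vowels /a/ and /u/, so it voices to [z]. → [sluvibubaazubbe].
/zovoesuusufilou/: /s/ is a voiceless obstruent between vowels /e/ and /u/, so it voices to [z]. /s/ is a voiceless obstruent between vowels /u/ and /u/, so it voices to [z]. /f/ is a voiceless obstruent between vowels /u/ and /i/, so it voices to [v]. → [zovoezuuzuvilou].
/gjaekofeab/: /k/ is a voiceless obstruent between vowels /e/ and /o/, so it voices to [g]. /f/ is a voiceless obstruent between vowels /o/ and /e/, so it voices to [v]. → [gjaegoveab].
/noslaesifoewetoez/: /s/ is a voiceless obstruent between vowels /e/ and /i/, so it voices to [z]. /f/ is a voiceless obstruent between vowels /i/ and /o/, so it voices to [v]. /t/ is a voiceless obstruent between vowels /e/ and /o/, so it voices to [d]. → [noslaezivoewedoez].

sluvibubaazubbe, zovoezuuzuvilou, gjaegoveab, noslaezivoewedoez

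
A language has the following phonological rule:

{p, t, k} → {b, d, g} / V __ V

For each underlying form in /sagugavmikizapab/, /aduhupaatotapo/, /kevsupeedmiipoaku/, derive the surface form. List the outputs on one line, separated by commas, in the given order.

/sagugavmikizapab/: /k/ is a voiceless stop between vowels /i/ and /i/, so it voices to [g]. /p/ is a voiceless stop between vowels /a/ and /a/, so it voices to [b]. → [sagugavmigizabab].
/aduhupaatotapo/: /p/ is a voiceless stop between vowels /u/ and /a/, so it voices to [b]. /t/ is a voiceless stop between vowels /a/ and /o/, so it voices to [d]. /t/ is a voiceless stop between vowels /o/ and /a/, so it voices to [d]. /p/ is a voiceless stop between vowels /a/ and /o/, so it voices to [b]. → [aduhubaadodabo].
/kevsupeedmiipoaku/: /p/ is a voiceless stop between vowels /u/ and /e/, so it voices to [b]. /p/ is a voiceless stop between vowels /i/ and /o/, so it voices to [b]. /k/ is a voiceless stop between vowels /a/ and /u/, so it voices to [g]. → [kevsubeedmiiboagu].

sagugavmigizabab, aduhubaadodabo, kevsubeedmiiboagu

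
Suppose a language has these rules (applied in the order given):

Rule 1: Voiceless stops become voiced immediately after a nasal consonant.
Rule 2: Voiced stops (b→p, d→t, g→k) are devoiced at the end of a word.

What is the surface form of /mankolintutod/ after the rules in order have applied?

mangolindutot

Rule 1 (post-nasal voicing): /k/ is a voiceless stop immediately after the nasal /n/, so it voices to [g]. /t/ is a voiceless stop immediately after the nasal /n/, so it voices to [d]. /mankolintutod/ → mangolindutod.
Rule 2 (final devoicing): /d/ is a voiced stop in word-final position, so it devoices to [t]. /mangolindutod/ → mangolindutot.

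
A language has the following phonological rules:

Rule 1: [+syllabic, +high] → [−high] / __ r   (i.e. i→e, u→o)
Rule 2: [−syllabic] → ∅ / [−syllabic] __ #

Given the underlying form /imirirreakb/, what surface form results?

imererreak

Rule 1 (pre-rhotic lowering): /i/ is a high vowel immediately before /r/, so it lowers to [e]. /i/ is a high vowel immediately before /r/, so it lowers to [e]. /imirirreakb/ → imererreakb.
Rule 2 (final cluster simplification): /b/ is the second consonant of a word-final cluster /kb/, so it deletes. /imererreakb/ → imererreak.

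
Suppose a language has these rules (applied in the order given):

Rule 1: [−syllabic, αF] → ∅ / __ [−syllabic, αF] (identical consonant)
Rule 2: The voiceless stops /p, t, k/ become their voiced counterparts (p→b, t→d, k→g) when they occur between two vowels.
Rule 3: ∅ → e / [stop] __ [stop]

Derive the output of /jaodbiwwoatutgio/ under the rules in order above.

Rule 1 (degemination): /ww/ is a geminate; the first /w/ deletes. /jaodbiwwoatutgio/ → jaodbiwoatutgio.
Rule 2 (intervocalic voicing): /t/ is a voiceless stop between vowels /a/ and /u/, so it voices to [d]. /jaodbiwoatutgio/ → jaodbiwoadutgio.
Rule 3 (stop-cluster e-epenthesis): /d/ and /b/ form a stop–stop cluster, so [e] is inserted between them. /t/ and /g/ form a stop–stop cluster, so [e] is inserted between them. /jaodbiwoadutgio/ → jaodebiwoadutegio.

jaodebiwoadutegio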